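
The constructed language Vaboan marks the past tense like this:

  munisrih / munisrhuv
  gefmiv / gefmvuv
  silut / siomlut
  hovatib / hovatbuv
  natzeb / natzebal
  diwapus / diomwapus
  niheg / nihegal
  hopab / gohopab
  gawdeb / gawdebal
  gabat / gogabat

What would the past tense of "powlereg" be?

powleregal

hovatib and hopab both end in -b yet inflect differently (hovatbuv, gohopab), so the final letter is not what conditions the rule; the last vowel is.
"powlereg" has last vowel 'e'. The stems whose last vowel is 'e' (gawdeb → gawdebal, natzeb → natzebal, niheg → nihegal) add -al.
The other patterns: stems whose last vowel is 'u' insert -om- after the first vowel; stems whose last vowel is 'i' delete the last vowel and add -uv; stems whose last vowel is 'a' add the prefix go-.
So powlereg → powleregal.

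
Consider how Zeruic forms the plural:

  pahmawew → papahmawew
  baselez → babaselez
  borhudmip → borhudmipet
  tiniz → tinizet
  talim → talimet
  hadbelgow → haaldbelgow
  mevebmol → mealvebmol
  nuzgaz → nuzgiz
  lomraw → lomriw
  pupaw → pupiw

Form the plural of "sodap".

baselez and tiniz both end in -z yet inflect differently (babaselez, tinizet), so the final letter is not what conditions the rule; the last vowel is.
"sodap" has last vowel 'a'. The stems whose last vowel is 'a' (nuzgaz → nuzgiz, lomraw → lomriw, pupaw → pupiw) change the last vowel to 'i'.
So sodap → sodip.

sodip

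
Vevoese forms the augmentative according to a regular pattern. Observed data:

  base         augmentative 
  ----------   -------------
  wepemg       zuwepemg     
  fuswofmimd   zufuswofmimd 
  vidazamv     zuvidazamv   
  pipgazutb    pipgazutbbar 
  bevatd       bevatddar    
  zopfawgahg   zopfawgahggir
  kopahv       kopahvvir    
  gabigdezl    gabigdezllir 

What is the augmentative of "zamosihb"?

zamosihbbir

fuswofmimd and bevatd both end in -d yet inflect differently (zufuswofmimd, bevatddar), so the final letter is not what conditions the rule; the second-to-last letter is.
"zamosihb" has second-to-last letter 'h'. The stems whose second-to-last letter is 'h' (zopfawgahg → zopfawgahggir, kopahv → kopahvvir) double the final consonant and add -ir.
The other patterns: stems whose second-to-last letter is 'm' add the prefix zu-; stems whose second-to-last letter is 't' double the final consonant and add -ar.
So zamosihb → zamosihbbir.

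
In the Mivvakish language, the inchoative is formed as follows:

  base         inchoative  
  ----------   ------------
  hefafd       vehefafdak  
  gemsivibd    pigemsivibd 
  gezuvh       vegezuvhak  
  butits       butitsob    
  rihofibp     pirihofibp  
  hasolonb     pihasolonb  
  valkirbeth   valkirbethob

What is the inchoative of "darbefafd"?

"darbefafd" has second-to-last letter 'f'. The one such stem in the data (hefafd → vehefafdak) adds ve- … -ak around the stem, so the same rule applies.
So darbefafd → vedarbefafdak.

vedarbefafdak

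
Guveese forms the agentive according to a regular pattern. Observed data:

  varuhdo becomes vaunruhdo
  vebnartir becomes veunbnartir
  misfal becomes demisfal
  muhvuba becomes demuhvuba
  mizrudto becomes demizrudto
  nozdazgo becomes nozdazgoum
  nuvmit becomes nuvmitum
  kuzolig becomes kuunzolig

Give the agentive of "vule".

vuunle

mizrudto and nozdazgo both end in -o yet inflect differently (demizrudto, nozdazgoum), so the final letter is not what conditions the rule; the first letter is.
"vule" begins with v-. The stems beginning with v- (varuhdo → vaunruhdo, vebnartir → veunbnartir) insert -un- after the first vowel.
The other patterns: stems beginning with m- add the prefix de-; stems beginning with n- add -um.
So vule → vuunle.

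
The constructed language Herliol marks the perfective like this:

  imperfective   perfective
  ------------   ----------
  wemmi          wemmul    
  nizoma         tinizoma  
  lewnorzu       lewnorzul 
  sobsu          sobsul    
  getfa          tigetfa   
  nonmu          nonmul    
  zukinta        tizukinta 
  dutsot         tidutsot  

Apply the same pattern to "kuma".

tikuma

nonmu and nizoma both begin with n- yet inflect differently (nonmul, tinizoma), so the first letter is not what conditions the rule; the final letter is.
"kuma" ends in -a. The stems ending in -a (getfa → tigetfa, nizoma → tinizoma, zukinta → tizukinta) add the prefix ti-.
The other pattern: stems ending in -i or -u drop the final letter and add -ul.
So kuma → tikuma.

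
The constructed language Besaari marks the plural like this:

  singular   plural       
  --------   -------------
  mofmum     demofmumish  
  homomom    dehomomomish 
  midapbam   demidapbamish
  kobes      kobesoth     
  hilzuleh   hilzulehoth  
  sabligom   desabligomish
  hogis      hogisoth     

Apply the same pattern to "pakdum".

homomom and hilzuleh both begin with h- yet inflect differently (dehomomomish, hilzulehoth), so the first letter is not what conditions the rule; the final letter is.
"pakdum" ends in -m. The stems ending in -m (mofmum → demofmumish, midapbam → demidapbamish, sabligom → desabligomish) add de- … -ish around the stem.
The other pattern: stems ending in -h or -s add -oth.
So pakdum → depakdumish.

depakdumish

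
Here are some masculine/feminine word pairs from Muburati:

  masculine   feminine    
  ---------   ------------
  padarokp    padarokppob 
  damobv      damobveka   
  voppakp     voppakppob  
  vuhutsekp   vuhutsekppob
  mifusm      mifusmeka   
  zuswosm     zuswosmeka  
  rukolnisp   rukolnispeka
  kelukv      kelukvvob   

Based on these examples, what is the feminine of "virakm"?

virakmmob

"virakm" has second-to-last letter 'k'. The stems whose second-to-last letter is 'k' (voppakp → voppakppob, padarokp → padarokppob, vuhutsekp → vuhutsekppob) double the final consonant and add -ob.
So virakm → virakmmob.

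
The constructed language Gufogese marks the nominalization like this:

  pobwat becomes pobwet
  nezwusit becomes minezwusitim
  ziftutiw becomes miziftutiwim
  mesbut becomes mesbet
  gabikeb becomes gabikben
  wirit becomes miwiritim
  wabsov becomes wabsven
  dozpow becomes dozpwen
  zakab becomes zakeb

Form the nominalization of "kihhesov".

ziftutiw and dozpow both end in -w yet inflect differently (miziftutiwim, dozpwen), so the final letter is not what conditions the rule; the last vowel is.
"kihhesov" has last vowel 'o'. The stems whose last vowel is 'o' (dozpow → dozpwen, wabsov → wabsven) delete the last vowel and add -en.
The other patterns: stems whose last vowel is 'i' add mi- … -im around the stem; stems whose last vowel is 'a' or 'u' change the last vowel to 'e'.
So kihhesov → kihhesven.

kihhesven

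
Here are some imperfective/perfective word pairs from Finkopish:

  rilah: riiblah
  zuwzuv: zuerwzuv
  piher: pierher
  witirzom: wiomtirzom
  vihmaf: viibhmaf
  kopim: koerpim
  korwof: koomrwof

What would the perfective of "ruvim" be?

ruervim

vihmaf and korwof both end in -f yet inflect differently (viibhmaf, koomrwof), so the final letter is not what conditions the rule; the last vowel is.
"ruvim" has last vowel 'i'. The one such stem in the data (kopim → koerpim) inserts -er- after the first vowel (as do zuwzuv, piher), so the same rule applies.
The other patterns: stems whose last vowel is 'a' insert -ib- after the first vowel; stems whose last vowel is 'o' insert -om- after the first vowel.
So ruvim → ruervim.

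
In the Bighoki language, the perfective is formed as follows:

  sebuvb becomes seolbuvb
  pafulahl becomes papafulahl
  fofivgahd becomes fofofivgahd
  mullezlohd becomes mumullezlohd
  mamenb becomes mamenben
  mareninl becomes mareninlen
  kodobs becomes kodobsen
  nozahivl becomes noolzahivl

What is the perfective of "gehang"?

gehangen

pafulahl and nozahivl both end in -l yet inflect differently (papafulahl, noolzahivl), so the final letter is not what conditions the rule; the second-to-last letter is.
"gehang" has second-to-last letter 'n'. The stems whose second-to-last letter is 'n' (mareninl → mareninlen, mamenb → mamenben) add -en.
So gehang → gehangen.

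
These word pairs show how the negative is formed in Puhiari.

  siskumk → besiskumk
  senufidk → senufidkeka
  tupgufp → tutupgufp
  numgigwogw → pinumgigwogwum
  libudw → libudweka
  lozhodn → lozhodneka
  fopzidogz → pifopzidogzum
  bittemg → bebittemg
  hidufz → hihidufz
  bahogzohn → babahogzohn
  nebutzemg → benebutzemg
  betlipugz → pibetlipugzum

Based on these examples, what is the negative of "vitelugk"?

pivitelugkum

bahogzohn and lozhodn both end in -n yet inflect differently (babahogzohn, lozhodneka), so the final letter is not what conditions the rule; the second-to-last letter is.
"vitelugk" has second-to-last letter 'g'. The stems whose second-to-last letter is 'g' (numgigwogw → pinumgigwogwum, betlipugz → pibetlipugzum, fopzidogz → pifopzidogzum) add pi- … -um around the stem.
So vitelugk → pivitelugkum.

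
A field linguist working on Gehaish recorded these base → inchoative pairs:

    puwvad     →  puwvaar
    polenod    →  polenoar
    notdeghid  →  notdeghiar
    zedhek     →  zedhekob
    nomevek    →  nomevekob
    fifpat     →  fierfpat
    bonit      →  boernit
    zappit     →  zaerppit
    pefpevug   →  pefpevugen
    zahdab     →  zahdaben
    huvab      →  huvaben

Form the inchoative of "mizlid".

puwvad and fifpat both have last vowel 'a' yet inflect differently (puwvaar, fierfpat), so the last vowel is not what conditions the rule; the final letter is.
"mizlid" ends in -d. The stems ending in -d (puwvad → puwvaar, polenod → polenoar, notdeghid → notdeghiar) drop the final letter and add -ar.
The other patterns: stems ending in -k add -ob; stems ending in -t insert -er- after the first vowel; stems ending in -b or -g add -en.
So mizlid → mizliar.

mizliar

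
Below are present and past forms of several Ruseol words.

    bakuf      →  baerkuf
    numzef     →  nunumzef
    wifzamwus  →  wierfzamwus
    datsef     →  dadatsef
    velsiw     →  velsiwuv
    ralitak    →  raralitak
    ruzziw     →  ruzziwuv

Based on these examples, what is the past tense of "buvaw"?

bubuvaw

bakuf and datsef both end in -f yet inflect differently (baerkuf, dadatsef), so the final letter is not what conditions the rule; the last vowel is.
"buvaw" has last vowel 'a'. The one such stem in the data (ralitak → raralitak) repeats the first consonant+vowel as a prefix (as do datsef, numzef), so the same rule applies.
So buvaw → bubuvaw.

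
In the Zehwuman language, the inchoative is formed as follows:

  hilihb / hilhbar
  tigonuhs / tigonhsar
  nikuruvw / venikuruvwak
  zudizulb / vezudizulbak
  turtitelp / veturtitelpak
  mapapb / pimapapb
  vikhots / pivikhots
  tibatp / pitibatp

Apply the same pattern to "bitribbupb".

pibitribbupb

hilihb and zudizulb both end in -b yet inflect differently (hilhbar, vezudizulbak), so the final letter is not what conditions the rule; the second-to-last letter is.
"bitribbupb" has second-to-last letter 'p'. The one such stem in the data (mapapb → pimapapb) adds the prefix pi-, so the same rule applies.
The other patterns: stems whose second-to-last letter is 'h' delete the last vowel and add -ar; stems whose second-to-last letter is 'l' or 'v' add ve- … -ak around the stem.
So bitribbupb → pibitribbupb.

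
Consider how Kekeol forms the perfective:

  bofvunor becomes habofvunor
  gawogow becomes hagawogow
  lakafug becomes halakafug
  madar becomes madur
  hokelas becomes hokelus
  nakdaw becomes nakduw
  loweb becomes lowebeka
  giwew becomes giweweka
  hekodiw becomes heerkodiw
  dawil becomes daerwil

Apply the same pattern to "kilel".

"kilel" has last vowel 'e'. The stems whose last vowel is 'e' (loweb → lowebeka, giwew → giweweka) add -eka.
So kilel → kileleka.

kileleka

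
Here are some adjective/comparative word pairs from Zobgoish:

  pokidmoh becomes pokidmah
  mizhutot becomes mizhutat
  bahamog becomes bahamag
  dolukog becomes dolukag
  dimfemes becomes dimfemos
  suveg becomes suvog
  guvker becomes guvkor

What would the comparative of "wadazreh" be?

bahamog and suveg both end in -g yet inflect differently (bahamag, suvog), so the final letter is not what conditions the rule; the last vowel is.
"wadazreh" has last vowel 'e'. The stems whose last vowel is 'e' (dimfemes → dimfemos, suveg → suvog, guvker → guvkor) change the last vowel to 'o'.
The other pattern: stems whose last vowel is 'o' change the last vowel to 'a'.
So wadazreh → wadazroh.

wadazroh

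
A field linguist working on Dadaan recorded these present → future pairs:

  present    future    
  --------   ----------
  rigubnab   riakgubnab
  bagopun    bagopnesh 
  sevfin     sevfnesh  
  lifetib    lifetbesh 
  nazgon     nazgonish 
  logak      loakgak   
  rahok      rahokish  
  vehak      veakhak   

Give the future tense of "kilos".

kilosish

rahok and logak both end in -k yet inflect differently (rahokish, loakgak), so the final letter is not what conditions the rule; the last vowel is.
"kilos" has last vowel 'o'. The stems whose last vowel is 'o' (nazgon → nazgonish, rahok → rahokish) add -ish.
So kilos → kilosish.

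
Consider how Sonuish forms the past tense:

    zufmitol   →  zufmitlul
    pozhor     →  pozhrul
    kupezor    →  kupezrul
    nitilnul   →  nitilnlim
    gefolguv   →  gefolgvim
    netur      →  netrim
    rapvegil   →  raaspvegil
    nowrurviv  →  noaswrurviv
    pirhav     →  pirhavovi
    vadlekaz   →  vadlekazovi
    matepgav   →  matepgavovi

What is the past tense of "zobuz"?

zufmitol and nitilnul both end in -l yet inflect differently (zufmitlul, nitilnlim), so the final letter is not what conditions the rule; the last vowel is.
"zobuz" has last vowel 'u'. The stems whose last vowel is 'u' (nitilnul → nitilnlim, gefolguv → gefolgvim, netur → netrim) delete the last vowel and add -im.
So zobuz → zobzim.

zobzim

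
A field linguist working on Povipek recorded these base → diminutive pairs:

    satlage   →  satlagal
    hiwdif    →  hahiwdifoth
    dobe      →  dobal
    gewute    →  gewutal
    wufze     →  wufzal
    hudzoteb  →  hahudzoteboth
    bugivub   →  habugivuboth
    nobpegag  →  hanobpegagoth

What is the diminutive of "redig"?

haredigoth

satlage and hudzoteb both have last vowel 'e' yet inflect differently (satlagal, hahudzoteboth), so the last vowel is not what conditions the rule; the final letter is.
"redig" ends in -g. The one such stem in the data (nobpegag → hanobpegagoth) adds ha- … -oth around the stem, so the same rule applies.
So redig → haredigoth.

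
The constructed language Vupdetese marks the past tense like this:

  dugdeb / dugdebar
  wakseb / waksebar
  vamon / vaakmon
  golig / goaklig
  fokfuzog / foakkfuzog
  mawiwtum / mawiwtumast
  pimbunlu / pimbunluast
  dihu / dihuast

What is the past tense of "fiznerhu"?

dugdeb and dihu both begin with d- yet inflect differently (dugdebar, dihuast), so the first letter is not what conditions the rule; the final letter is.
"fiznerhu" ends in -u. The stems ending in -u (pimbunlu → pimbunluast, dihu → dihuast) add -ast.
The other patterns: stems ending in -b add -ar; stems ending in -g or -n insert -ak- after the first vowel.
So fiznerhu → fiznerhuast.

fiznerhuast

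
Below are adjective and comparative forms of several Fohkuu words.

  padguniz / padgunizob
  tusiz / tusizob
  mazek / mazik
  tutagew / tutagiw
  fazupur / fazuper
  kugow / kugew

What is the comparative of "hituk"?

"hituk" has last vowel 'u'. The one such stem in the data (fazupur → fazuper) changes the last vowel to 'e' (as does kugow), so the same rule applies.
The other patterns: stems whose last vowel is 'i' add -ob; stems whose last vowel is 'e' change the last vowel to 'i'.
So hituk → hitek.

hitek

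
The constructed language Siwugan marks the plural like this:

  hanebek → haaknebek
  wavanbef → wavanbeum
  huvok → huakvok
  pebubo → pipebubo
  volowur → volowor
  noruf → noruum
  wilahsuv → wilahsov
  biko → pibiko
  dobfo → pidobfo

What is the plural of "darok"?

hanebek and wavanbef both have last vowel 'e' yet inflect differently (haaknebek, wavanbeum), so the last vowel is not what conditions the rule; the final letter is.
"darok" ends in -k. The stems ending in -k (hanebek → haaknebek, huvok → huakvok) insert -ak- after the first vowel.
So darok → daakrok.

daakrok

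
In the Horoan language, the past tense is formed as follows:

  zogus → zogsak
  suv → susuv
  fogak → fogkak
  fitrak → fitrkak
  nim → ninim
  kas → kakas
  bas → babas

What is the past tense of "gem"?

zogus and kas both end in -s yet inflect differently (zogsak, kakas), so the final letter is not what conditions the rule; the number of vowels is.
"gem" has 1 vowel. The stems with 1 vowel (suv → susuv, nim → ninim, kas → kakas) repeat the first consonant+vowel as a prefix.
So gem → gegem.

gegem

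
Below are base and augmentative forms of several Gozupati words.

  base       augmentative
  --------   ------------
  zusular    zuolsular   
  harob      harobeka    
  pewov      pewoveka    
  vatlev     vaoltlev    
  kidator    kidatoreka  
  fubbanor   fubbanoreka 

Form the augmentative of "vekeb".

"vekeb" has last vowel 'e'. The one such stem in the data (vatlev → vaoltlev) inserts -ol- after the first vowel (as does zusular), so the same rule applies.
So vekeb → veolkeb.

veolkeb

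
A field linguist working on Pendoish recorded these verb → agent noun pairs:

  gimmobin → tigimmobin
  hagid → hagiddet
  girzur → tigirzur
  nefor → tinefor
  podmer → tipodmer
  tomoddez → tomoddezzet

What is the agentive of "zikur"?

tizikur

"zikur" ends in -r. The stems ending in -r (podmer → tipodmer, girzur → tigirzur, nefor → tinefor) add the prefix ti-.
The other pattern: stems ending in -d or -z double the final consonant and add -et.
So zikur → tizikur.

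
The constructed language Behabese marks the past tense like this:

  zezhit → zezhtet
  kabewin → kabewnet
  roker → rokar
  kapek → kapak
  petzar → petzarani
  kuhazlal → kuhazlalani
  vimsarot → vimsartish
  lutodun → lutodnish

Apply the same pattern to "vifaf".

vifafani

roker and petzar both end in -r yet inflect differently (rokar, petzarani), so the final letter is not what conditions the rule; the last vowel is.
"vifaf" has last vowel 'a'. The stems whose last vowel is 'a' (petzar → petzarani, kuhazlal → kuhazlalani) add -ani.
So vifaf → vifafani.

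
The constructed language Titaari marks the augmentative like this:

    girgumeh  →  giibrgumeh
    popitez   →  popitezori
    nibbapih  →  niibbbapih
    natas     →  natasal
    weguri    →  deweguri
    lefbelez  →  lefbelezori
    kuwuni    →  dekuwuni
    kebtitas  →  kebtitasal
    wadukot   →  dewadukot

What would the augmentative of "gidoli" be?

girgumeh and popitez both have last vowel 'e' yet inflect differently (giibrgumeh, popitezori), so the last vowel is not what conditions the rule; the final letter is.
"gidoli" ends in -i. The stems ending in -i (kuwuni → dekuwuni, weguri → deweguri) add the prefix de-.
The other patterns: stems ending in -h insert -ib- after the first vowel; stems ending in -z add -ori; stems ending in -s add -al.
So gidoli → degidoli.

degidoli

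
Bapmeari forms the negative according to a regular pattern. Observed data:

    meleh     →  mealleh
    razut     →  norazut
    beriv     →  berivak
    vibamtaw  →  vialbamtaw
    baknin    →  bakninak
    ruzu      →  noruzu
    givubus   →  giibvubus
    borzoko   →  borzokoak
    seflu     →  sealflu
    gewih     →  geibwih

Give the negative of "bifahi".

gewih and meleh both end in -h yet inflect differently (geibwih, mealleh), so the final letter is not what conditions the rule; the first letter is.
"bifahi" begins with b-. The stems beginning with b- (beriv → berivak, borzoko → borzokoak, baknin → bakninak) add -ak.
So bifahi → bifahiak.

bifahiak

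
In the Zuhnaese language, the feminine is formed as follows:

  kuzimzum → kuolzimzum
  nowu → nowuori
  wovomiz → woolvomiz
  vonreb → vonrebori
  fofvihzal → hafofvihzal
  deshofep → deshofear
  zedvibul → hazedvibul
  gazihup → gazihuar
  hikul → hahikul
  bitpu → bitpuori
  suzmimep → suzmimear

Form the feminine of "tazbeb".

"tazbeb" ends in -b. The one such stem in the data (vonreb → vonrebori) adds -ori, so the same rule applies.
The other patterns: stems ending in -p drop the final letter and add -ar; stems ending in -l add the prefix ha-; stems ending in -m or -z insert -ol- after the first vowel.
So tazbeb → tazbebori.

tazbebori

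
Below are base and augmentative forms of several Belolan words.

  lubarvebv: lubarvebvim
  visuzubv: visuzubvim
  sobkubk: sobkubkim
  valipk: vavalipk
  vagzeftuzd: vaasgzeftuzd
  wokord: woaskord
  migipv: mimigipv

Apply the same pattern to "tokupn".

"tokupn" has second-to-last letter 'p'. The stems whose second-to-last letter is 'p' (migipv → mimigipv, valipk → vavalipk) repeat the first consonant+vowel as a prefix.
So tokupn → totokupn.

totokupn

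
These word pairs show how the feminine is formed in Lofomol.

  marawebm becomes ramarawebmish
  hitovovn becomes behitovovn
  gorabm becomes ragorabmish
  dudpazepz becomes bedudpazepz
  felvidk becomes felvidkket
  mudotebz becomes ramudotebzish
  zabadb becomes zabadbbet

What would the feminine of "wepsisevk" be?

dudpazepz and mudotebz both end in -z yet inflect differently (bedudpazepz, ramudotebzish), so the final letter is not what conditions the rule; the second-to-last letter is.
"wepsisevk" has second-to-last letter 'v'. The one such stem in the data (hitovovn → behitovovn) adds the prefix be-, so the same rule applies.
The other patterns: stems whose second-to-last letter is 'b' add ra- … -ish around the stem; stems whose second-to-last letter is 'd' double the final consonant and add -et.
So wepsisevk → bewepsisevk.

bewepsisevk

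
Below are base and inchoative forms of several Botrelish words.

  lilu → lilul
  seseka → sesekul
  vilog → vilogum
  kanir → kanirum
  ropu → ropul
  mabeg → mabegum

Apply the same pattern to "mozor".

mozorum

lilu and mabeg both have 2 vowels yet inflect differently (lilul, mabegum), so the number of vowels is not what conditions the rule; whether the stem ends in a vowel or a consonant is.
"mozor" ends in a consonant. The stems ending in a consonant (mabeg → mabegum, kanir → kanirum, vilog → vilogum) add -um.
The other pattern: stems ending in a vowel drop the final letter and add -ul.
So mozor → mozorum.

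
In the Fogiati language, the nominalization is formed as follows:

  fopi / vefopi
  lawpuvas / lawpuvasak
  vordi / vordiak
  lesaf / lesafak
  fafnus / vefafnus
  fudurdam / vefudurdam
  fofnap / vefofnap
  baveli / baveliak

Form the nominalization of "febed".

vefebed

"febed" begins with f-. The stems beginning with f- (fafnus → vefafnus, fopi → vefopi, fudurdam → vefudurdam) add the prefix ve-.
The other pattern: stems beginning with b-, l- or v- add -ak.
So febed → vefebed.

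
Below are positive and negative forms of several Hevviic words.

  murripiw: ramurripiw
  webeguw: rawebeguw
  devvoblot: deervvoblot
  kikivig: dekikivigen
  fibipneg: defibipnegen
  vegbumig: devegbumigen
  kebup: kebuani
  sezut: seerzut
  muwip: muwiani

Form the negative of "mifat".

mierfat

murripiw and vegbumig both have last vowel 'i' yet inflect differently (ramurripiw, devegbumigen), so the last vowel is not what conditions the rule; the final letter is.
"mifat" ends in -t. The stems ending in -t (devvoblot → deervvoblot, sezut → seerzut) insert -er- after the first vowel.
So mifat → mierfat.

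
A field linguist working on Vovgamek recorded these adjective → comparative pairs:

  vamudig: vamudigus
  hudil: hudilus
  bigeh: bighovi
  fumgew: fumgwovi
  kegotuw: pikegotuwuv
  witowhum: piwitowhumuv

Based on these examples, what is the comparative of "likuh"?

fumgew and kegotuw both end in -w yet inflect differently (fumgwovi, pikegotuwuv), so the final letter is not what conditions the rule; the last vowel is.
"likuh" has last vowel 'u'. The stems whose last vowel is 'u' (kegotuw → pikegotuwuv, witowhum → piwitowhumuv) add pi- … -uv around the stem.
So likuh → pilikuhuv.

pilikuhuv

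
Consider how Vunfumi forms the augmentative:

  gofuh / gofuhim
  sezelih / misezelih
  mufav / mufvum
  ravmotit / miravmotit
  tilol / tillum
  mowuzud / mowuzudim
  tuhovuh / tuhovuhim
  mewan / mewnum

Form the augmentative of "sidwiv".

misidwiv

gofuh and sezelih both end in -h yet inflect differently (gofuhim, misezelih), so the final letter is not what conditions the rule; the last vowel is.
"sidwiv" has last vowel 'i'. The stems whose last vowel is 'i' (sezelih → misezelih, ravmotit → miravmotit) add the prefix mi-.
The other patterns: stems whose last vowel is 'u' add -im; stems whose last vowel is 'a' or 'o' delete the last vowel and add -um.
So sidwiv → misidwiv.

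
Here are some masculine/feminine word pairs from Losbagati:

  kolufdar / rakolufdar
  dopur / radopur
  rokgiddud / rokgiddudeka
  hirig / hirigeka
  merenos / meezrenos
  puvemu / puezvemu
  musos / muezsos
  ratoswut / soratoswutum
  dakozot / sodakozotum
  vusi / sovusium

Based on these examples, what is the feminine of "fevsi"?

sofevsium

"fevsi" ends in -i. The one such stem in the data (vusi → sovusium) adds so- … -um around the stem, so the same rule applies.
The other patterns: stems ending in -r add the prefix ra-; stems ending in -d or -g add -eka; stems ending in -s or -u insert -ez- after the first vowel.
So fevsi → sofevsium.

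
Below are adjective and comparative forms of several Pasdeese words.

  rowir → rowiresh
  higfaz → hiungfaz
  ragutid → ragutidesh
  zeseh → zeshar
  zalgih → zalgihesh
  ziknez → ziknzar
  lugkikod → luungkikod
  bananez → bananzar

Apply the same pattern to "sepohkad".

seunpohkad

"sepohkad" has last vowel 'a'. The one such stem in the data (higfaz → hiungfaz) inserts -un- after the first vowel (as does lugkikod), so the same rule applies.
The other patterns: stems whose last vowel is 'i' add -esh; stems whose last vowel is 'e' delete the last vowel and add -ar.
So sepohkad → seunpohkad.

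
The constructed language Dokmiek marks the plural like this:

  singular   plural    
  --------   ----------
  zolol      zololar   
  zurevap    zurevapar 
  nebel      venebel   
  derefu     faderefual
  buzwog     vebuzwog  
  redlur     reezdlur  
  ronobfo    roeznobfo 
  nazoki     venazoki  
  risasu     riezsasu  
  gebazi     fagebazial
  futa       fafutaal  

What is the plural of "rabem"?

raezbem

"rabem" begins with r-. The stems beginning with r- (redlur → reezdlur, risasu → riezsasu, ronobfo → roeznobfo) insert -ez- after the first vowel.
So rabem → raezbem.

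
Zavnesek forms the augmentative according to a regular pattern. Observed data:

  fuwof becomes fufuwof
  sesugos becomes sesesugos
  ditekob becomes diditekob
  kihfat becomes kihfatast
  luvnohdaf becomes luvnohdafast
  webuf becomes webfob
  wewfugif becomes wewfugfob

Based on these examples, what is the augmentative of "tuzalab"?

tuzalabast

fuwof and luvnohdaf both end in -f yet inflect differently (fufuwof, luvnohdafast), so the final letter is not what conditions the rule; the last vowel is.
"tuzalab" has last vowel 'a'. The stems whose last vowel is 'a' (kihfat → kihfatast, luvnohdaf → luvnohdafast) add -ast.
So tuzalab → tuzalabast.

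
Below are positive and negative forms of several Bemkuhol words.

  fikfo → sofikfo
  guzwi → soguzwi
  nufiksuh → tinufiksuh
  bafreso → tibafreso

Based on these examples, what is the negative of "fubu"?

sofubu

"fubu" begins with f-. The one such stem in the data (fikfo → sofikfo) adds the prefix so-, so the same rule applies.
The other pattern: stems beginning with b- or n- add the prefix ti-.
So fubu → sofubu.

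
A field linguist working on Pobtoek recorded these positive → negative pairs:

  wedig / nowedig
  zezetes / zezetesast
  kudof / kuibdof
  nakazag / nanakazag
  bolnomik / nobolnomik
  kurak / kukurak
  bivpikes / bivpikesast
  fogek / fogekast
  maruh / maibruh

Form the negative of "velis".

novelis

kurak and fogek both end in -k yet inflect differently (kukurak, fogekast), so the final letter is not what conditions the rule; the last vowel is.
"velis" has last vowel 'i'. The stems whose last vowel is 'i' (bolnomik → nobolnomik, wedig → nowedig) add the prefix no-.
The other patterns: stems whose last vowel is 'a' repeat the first consonant+vowel as a prefix; stems whose last vowel is 'e' add -ast; stems whose last vowel is 'o' or 'u' insert -ib- after the first vowel.
So velis → novelis.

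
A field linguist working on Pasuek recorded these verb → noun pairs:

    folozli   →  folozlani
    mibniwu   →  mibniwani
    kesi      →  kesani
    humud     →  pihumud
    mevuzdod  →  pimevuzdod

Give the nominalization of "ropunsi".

ropunsani

mibniwu and humud both have last vowel 'u' yet inflect differently (mibniwani, pihumud), so the last vowel is not what conditions the rule; whether the stem ends in a vowel or a consonant is.
"ropunsi" ends in a vowel. The stems ending in a vowel (folozli → folozlani, mibniwu → mibniwani, kesi → kesani) drop the final letter and add -ani.
The other pattern: stems ending in a consonant add the prefix pi-.
So ropunsi → ropunsani.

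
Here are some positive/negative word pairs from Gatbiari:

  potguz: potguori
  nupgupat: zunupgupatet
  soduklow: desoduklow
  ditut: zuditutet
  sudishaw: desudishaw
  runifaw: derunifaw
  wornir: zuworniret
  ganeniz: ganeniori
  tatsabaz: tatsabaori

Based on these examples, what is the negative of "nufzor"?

tatsabaz and runifaw both have last vowel 'a' yet inflect differently (tatsabaori, derunifaw), so the last vowel is not what conditions the rule; the final letter is.
"nufzor" ends in -r. The one such stem in the data (wornir → zuworniret) adds zu- … -et around the stem, so the same rule applies.
The other patterns: stems ending in -z drop the final letter and add -ori; stems ending in -w add the prefix de-.
So nufzor → zunufzoret.

zunufzoret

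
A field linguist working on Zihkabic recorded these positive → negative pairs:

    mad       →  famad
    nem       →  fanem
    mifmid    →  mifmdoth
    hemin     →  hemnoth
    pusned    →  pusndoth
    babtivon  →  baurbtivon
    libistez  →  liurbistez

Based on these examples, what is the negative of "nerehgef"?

neurrehgef

"nerehgef" has 3 vowels. The stems with 3 vowels (babtivon → baurbtivon, libistez → liurbistez) insert -ur- after the first vowel.
The other patterns: stems with 1 vowel add the prefix fa-; stems with 2 vowels delete the last vowel and add -oth.
So nerehgef → neurrehgef.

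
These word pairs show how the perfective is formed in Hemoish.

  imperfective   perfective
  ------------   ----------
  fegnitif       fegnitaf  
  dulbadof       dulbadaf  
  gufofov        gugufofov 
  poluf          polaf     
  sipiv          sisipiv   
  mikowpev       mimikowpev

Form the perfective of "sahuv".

fegnitif and sipiv both have last vowel 'i' yet inflect differently (fegnitaf, sisipiv), so the last vowel is not what conditions the rule; the final letter is.
"sahuv" ends in -v. The stems ending in -v (sipiv → sisipiv, gufofov → gugufofov, mikowpev → mimikowpev) repeat the first consonant+vowel as a prefix.
So sahuv → sasahuv.

sasahuv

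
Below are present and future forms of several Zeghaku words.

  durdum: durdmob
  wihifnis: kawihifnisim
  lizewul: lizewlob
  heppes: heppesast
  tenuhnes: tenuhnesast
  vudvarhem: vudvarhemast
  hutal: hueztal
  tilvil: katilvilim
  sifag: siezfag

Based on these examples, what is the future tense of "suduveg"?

suduvegast

"suduveg" has last vowel 'e'. The stems whose last vowel is 'e' (heppes → heppesast, tenuhnes → tenuhnesast, vudvarhem → vudvarhemast) add -ast.
The other patterns: stems whose last vowel is 'u' delete the last vowel and add -ob; stems whose last vowel is 'i' add ka- … -im around the stem; stems whose last vowel is 'a' insert -ez- after the first vowel.
So suduveg → suduvegast.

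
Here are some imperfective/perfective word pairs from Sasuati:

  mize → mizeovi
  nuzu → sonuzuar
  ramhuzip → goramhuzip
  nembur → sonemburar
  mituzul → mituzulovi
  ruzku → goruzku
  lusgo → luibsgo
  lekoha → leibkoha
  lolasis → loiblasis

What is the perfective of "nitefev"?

sonitefevar

ruzku and nuzu both end in -u yet inflect differently (goruzku, sonuzuar), so the final letter is not what conditions the rule; the first letter is.
"nitefev" begins with n-. The stems beginning with n- (nembur → sonemburar, nuzu → sonuzuar) add so- … -ar around the stem.
So nitefev → sonitefevar.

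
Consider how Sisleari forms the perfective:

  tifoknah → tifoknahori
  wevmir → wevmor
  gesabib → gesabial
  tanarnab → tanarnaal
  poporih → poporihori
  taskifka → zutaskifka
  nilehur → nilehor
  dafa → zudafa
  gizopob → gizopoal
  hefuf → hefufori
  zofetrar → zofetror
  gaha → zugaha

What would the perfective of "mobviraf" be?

wevmir and gesabib both have last vowel 'i' yet inflect differently (wevmor, gesabial), so the last vowel is not what conditions the rule; the final letter is.
"mobviraf" ends in -f. The one such stem in the data (hefuf → hefufori) adds -ori, so the same rule applies.
So mobviraf → mobvirafori.

mobvirafori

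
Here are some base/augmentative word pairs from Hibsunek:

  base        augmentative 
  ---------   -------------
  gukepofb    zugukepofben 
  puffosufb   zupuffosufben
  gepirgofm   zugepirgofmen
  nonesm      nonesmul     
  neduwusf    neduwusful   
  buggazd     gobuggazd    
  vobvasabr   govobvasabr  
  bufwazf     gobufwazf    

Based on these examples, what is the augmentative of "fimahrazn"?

gofimahrazn

gepirgofm and nonesm both end in -m yet inflect differently (zugepirgofmen, nonesmul), so the final letter is not what conditions the rule; the second-to-last letter is.
"fimahrazn" has second-to-last letter 'z'. The stems whose second-to-last letter is 'z' (buggazd → gobuggazd, bufwazf → gobufwazf) add the prefix go-.
The other patterns: stems whose second-to-last letter is 'f' add zu- … -en around the stem; stems whose second-to-last letter is 's' add -ul.
So fimahrazn → gofimahrazn.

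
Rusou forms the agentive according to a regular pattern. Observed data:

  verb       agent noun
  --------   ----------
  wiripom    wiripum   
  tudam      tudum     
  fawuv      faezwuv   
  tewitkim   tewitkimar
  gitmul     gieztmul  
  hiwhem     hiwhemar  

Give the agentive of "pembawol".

"pembawol" has last vowel 'o'. The one such stem in the data (wiripom → wiripum) changes the last vowel to 'u' (as does tudam), so the same rule applies.
So pembawol → pembawul.

pembawul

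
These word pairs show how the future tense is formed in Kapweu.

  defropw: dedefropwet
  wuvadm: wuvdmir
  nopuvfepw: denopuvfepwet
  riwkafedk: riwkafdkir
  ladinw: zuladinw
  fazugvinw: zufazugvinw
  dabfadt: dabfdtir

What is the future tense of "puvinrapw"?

depuvinrapwet

fazugvinw and nopuvfepw both end in -w yet inflect differently (zufazugvinw, denopuvfepwet), so the final letter is not what conditions the rule; the second-to-last letter is.
"puvinrapw" has second-to-last letter 'p'. The stems whose second-to-last letter is 'p' (nopuvfepw → denopuvfepwet, defropw → dedefropwet) add de- … -et around the stem.
The other patterns: stems whose second-to-last letter is 'n' add the prefix zu-; stems whose second-to-last letter is 'd' delete the last vowel and add -ir.
So puvinrapw → depuvinrapwet.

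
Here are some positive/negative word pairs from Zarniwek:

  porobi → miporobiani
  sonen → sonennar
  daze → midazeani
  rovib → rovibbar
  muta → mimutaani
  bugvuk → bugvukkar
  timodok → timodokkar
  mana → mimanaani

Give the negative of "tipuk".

tipukkar

sonen and daze both have last vowel 'e' yet inflect differently (sonennar, midazeani), so the last vowel is not what conditions the rule; whether the stem ends in a vowel or a consonant is.
"tipuk" ends in a consonant. The stems ending in a consonant (timodok → timodokkar, sonen → sonennar, rovib → rovibbar) double the final consonant and add -ar.
The other pattern: stems ending in a vowel add mi- … -ani around the stem.
So tipuk → tipukkar.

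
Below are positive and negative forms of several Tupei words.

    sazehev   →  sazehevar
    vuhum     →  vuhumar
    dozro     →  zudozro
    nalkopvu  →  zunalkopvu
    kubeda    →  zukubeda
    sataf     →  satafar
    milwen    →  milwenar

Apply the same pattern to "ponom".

ponomar

"ponom" ends in a consonant. The stems ending in a consonant (sazehev → sazehevar, milwen → milwenar, sataf → satafar) add -ar.
The other pattern: stems ending in a vowel add the prefix zu-.
So ponom → ponomar.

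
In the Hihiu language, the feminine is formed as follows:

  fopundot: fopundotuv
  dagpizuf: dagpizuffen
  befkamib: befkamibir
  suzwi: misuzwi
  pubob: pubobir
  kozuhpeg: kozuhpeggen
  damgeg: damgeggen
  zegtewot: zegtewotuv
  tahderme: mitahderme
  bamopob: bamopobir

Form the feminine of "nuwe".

"nuwe" ends in -e. The one such stem in the data (tahderme → mitahderme) adds the prefix mi-, so the same rule applies.
So nuwe → minuwe.

minuwe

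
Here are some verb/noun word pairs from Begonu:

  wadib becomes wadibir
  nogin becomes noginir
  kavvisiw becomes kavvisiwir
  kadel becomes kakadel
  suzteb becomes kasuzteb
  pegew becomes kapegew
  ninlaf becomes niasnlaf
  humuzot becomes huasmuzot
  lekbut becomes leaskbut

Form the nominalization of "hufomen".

kahufomen

"hufomen" has last vowel 'e'. The stems whose last vowel is 'e' (kadel → kakadel, suzteb → kasuzteb, pegew → kapegew) add the prefix ka-.
The other patterns: stems whose last vowel is 'i' add -ir; stems whose last vowel is 'a', 'o' or 'u' insert -as- after the first vowel.
So hufomen → kahufomen.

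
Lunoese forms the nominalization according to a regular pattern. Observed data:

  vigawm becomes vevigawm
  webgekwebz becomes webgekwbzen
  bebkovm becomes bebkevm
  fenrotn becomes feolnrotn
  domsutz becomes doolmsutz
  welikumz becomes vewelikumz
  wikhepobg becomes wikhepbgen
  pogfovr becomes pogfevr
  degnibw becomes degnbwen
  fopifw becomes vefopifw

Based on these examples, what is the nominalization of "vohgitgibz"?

"vohgitgibz" has second-to-last letter 'b'. The stems whose second-to-last letter is 'b' (webgekwebz → webgekwbzen, wikhepobg → wikhepbgen, degnibw → degnbwen) delete the last vowel and add -en.
The other patterns: stems whose second-to-last letter is 'v' change the last vowel to 'e'; stems whose second-to-last letter is 't' insert -ol- after the first vowel; stems whose second-to-last letter is 'f', 'm' or 'w' add the prefix ve-.
So vohgitgibz → vohgitgbzen.

vohgitgbzen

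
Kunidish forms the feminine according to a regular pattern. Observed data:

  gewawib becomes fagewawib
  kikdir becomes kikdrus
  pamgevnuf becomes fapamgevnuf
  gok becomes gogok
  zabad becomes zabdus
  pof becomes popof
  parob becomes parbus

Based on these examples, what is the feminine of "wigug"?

wiggus

pof and pamgevnuf both end in -f yet inflect differently (popof, fapamgevnuf), so the final letter is not what conditions the rule; the number of vowels is.
"wigug" has 2 vowels. The stems with 2 vowels (parob → parbus, zabad → zabdus, kikdir → kikdrus) delete the last vowel and add -us.
So wigug → wiggus.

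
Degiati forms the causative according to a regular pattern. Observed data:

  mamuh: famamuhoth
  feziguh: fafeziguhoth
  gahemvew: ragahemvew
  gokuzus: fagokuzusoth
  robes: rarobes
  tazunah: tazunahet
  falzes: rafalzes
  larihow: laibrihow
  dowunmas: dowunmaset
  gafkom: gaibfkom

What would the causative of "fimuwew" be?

rafimuwew

"fimuwew" has last vowel 'e'. The stems whose last vowel is 'e' (gahemvew → ragahemvew, falzes → rafalzes, robes → rarobes) add the prefix ra-.
So fimuwew → rafimuwew.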